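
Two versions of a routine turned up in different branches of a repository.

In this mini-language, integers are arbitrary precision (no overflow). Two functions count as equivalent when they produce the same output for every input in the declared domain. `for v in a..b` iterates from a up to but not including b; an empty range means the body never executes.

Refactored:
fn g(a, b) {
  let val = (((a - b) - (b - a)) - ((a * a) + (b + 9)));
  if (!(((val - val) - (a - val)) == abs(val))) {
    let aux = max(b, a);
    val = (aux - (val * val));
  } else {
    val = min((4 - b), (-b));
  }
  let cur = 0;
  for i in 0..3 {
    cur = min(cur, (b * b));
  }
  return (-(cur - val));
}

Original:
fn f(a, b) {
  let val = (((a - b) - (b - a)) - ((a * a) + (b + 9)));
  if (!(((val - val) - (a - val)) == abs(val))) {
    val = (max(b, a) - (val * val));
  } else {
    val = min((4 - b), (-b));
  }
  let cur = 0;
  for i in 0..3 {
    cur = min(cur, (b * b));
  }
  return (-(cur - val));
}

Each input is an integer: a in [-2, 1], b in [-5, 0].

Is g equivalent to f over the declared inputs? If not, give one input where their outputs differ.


This is a faithful refactor — statement counts differ; local variable names differ, but the computed results match everywhere.
Spot check at a=1, b=-2 — f: val := -2 | (!(((val - val) - (a - val)) == abs(val))): true | val := -3 | cur := 0 | iter i=0: | cur := 0 | iter i=1: | cur := 0 | iter i=2: | cur := 0 | result -3. g: val := -2 | (!(((val - val) - (a - val)) == abs(val))): true | aux := 1 | val := -3 | cur := 0 | iter i=0: | cur := 0 | iter i=1: | cur := 0 | iter i=2: | cur := 0 | result -3. Both give -3.
Across all 24 domain points the two functions coincide.
verdict: equivalent


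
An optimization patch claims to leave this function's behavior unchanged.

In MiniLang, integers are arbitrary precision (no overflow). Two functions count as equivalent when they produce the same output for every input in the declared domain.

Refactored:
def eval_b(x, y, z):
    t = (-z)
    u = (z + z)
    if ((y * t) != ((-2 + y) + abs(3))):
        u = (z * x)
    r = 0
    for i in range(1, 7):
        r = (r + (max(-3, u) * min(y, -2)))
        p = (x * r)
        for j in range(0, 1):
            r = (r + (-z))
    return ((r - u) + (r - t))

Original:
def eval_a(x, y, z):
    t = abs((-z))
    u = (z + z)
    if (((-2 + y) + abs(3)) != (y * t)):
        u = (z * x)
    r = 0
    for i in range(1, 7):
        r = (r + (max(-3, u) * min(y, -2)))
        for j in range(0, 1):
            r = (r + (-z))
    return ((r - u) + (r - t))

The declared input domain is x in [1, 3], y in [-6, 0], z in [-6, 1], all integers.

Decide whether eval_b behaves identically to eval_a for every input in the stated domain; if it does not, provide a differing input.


These are not equivalent — on x=1, y=-6, z=1 the outputs split (-86 vs -84).
eval_a: t := 1 | u := 2 | (((-2 + y) + abs(3)) != (y * t)): true | u := 1 | r := 0 | iter i=1: | r := -6 | iter j=0: | r := -7 | iter i=2: | r := -13 | iter j=0: | r := -14 | iter i=3: | r := -20 | iter j=0: | r := -21 | iter i=4: | r := -27 | iter j=0: | r := -28 | iter i=5: | r := -34 | iter j=0: | r := -35 | iter i=6: | r := -41 | iter j=0: | r := -42 | result -86
eval_b: t := -1 | u := 2 | ((y * t) != ((-2 + y) + abs(3))): true | u := 1 | r := 0 | iter i=1: | r := -6 | p := -6 | iter j=0: | r := -7 | iter i=2: | r := -13 | p := -13 | iter j=0: | r := -14 | iter i=3: | r := -20 | p := -20 | iter j=0: | r := -21 | iter i=4: | r := -27 | p := -27 | iter j=0: | r := -28 | iter i=5: | r := -34 | p := -34 | iter j=0: | r := -35 | iter i=6: | r := -41 | p := -41 | iter j=0: | r := -42 | result -84
verdict: not equivalent; witness: x=1, y=-6, z=1


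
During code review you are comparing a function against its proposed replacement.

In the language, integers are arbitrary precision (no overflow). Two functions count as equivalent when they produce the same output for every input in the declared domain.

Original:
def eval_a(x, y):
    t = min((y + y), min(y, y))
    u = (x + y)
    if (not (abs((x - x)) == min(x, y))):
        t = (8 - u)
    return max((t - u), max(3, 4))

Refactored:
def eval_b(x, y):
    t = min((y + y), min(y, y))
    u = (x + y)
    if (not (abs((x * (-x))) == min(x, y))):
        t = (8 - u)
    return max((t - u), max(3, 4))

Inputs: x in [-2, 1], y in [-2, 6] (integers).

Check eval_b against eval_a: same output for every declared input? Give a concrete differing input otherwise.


Try x=1, y=0.
eval_a: t=0, then u=1, then (not (abs((x - x)) == min(x, y))) is false, then returns 4
eval_b: t=0, then u=1, then (not (abs((x * (-x))) == min(x, y))) is true, then t=7, then returns 6
4 against 6: the behavior changed.
verdict: not equivalent; witness: x=1, y=0


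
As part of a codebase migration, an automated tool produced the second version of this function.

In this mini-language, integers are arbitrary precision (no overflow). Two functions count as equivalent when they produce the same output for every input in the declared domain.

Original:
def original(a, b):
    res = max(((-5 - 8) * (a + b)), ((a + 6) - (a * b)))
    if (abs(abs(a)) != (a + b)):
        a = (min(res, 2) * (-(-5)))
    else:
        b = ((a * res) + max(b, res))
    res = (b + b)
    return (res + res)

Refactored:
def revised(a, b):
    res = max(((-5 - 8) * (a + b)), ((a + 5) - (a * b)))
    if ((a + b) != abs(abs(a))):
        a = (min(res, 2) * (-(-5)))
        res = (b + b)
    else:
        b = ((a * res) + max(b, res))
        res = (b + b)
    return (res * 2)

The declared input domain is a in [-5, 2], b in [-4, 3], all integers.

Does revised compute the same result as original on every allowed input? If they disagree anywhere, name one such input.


a=0, b=0 yields 24 from original but 20 from revised.
verdict: not equivalent; witness: a=0, b=0


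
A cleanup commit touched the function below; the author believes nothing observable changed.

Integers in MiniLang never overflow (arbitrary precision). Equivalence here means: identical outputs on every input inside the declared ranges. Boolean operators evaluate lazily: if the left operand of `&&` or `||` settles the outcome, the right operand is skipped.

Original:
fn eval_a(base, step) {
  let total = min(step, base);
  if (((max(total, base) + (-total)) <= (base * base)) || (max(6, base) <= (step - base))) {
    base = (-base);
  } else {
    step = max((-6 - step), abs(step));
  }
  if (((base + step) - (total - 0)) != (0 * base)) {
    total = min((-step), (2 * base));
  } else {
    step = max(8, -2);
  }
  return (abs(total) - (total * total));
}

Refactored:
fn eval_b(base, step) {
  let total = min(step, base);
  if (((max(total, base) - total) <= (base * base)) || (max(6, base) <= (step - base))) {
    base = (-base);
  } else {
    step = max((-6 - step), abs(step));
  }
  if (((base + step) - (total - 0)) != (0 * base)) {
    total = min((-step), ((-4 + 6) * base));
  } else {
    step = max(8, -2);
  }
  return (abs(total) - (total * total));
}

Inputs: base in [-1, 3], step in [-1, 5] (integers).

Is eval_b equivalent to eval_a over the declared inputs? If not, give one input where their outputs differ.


The two are interchangeable: arithmetic usage differs, plus constant usage differs, and every declared input agrees.
Spot check at base=1, step=4 — eval_a: total=1, then (((max(total, base) + (-total)) <= (base * base)) || (max(6, base) <= (step - base))) is true, then base=-1, then (((base + step) - (total - 0)) != (0 * base)) is true, then total=-4, then returns -12. eval_b: total=1, then (((max(total, base) - total) <= (base * base)) || (max(6, base) <= (step - base))) is true, then base=-1, then (((base + step) - (total - 0)) != (0 * base)) is true, then total=-4, then returns -12. Both give -12.
An exhaustive pass over the 35 declared inputs shows identical outputs.
verdict: equivalent


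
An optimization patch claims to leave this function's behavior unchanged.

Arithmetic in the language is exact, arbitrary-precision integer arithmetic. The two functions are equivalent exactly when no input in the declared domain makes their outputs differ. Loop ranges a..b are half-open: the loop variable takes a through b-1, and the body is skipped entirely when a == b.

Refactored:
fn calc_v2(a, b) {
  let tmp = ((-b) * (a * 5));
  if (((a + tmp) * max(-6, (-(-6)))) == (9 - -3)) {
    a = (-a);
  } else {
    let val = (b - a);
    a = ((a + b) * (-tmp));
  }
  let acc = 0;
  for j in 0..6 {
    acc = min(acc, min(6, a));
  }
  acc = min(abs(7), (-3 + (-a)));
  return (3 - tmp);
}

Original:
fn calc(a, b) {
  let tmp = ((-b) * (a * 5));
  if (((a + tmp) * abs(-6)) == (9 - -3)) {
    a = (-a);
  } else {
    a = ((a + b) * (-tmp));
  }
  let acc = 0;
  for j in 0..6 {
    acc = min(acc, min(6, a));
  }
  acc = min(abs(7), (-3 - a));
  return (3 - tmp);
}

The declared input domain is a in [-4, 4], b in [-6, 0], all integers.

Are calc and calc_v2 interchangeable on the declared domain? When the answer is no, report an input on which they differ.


Side by side, the visible changes include: arithmetic usage differs; constant usage differs; statement counts differ; min/max/abs usage differs; local variable names differ.
Tracing a=-2, b=-3: calc: tmp=-30, then (((a + tmp) * abs(-6)) == (9 - -3)) is false, then a=-150, then acc=0, then (j=0), then acc=-150, then (j=1), then acc=-150, then (j=2), then acc=-150, then (j=3), then acc=-150, then (j=4), then acc=-150, then (j=5), then acc=-150, then acc=7, then returns 33 | calc_v2: tmp=-30, then (((a + tmp) * max(-6, (-(-6)))) == (9 - -3)) is false, then val=-1, then a=-150, then acc=0, then (j=0), then acc=-150, then (j=1), then acc=-150, then (j=2), then acc=-150, then (j=3), then acc=-150, then (j=4), then acc=-150, then (j=5), then acc=-150, then acc=7, then returns 33 — matching result 33.
Checked all 63 inputs in the declared domain: the outputs agree on every one.
verdict: equivalent


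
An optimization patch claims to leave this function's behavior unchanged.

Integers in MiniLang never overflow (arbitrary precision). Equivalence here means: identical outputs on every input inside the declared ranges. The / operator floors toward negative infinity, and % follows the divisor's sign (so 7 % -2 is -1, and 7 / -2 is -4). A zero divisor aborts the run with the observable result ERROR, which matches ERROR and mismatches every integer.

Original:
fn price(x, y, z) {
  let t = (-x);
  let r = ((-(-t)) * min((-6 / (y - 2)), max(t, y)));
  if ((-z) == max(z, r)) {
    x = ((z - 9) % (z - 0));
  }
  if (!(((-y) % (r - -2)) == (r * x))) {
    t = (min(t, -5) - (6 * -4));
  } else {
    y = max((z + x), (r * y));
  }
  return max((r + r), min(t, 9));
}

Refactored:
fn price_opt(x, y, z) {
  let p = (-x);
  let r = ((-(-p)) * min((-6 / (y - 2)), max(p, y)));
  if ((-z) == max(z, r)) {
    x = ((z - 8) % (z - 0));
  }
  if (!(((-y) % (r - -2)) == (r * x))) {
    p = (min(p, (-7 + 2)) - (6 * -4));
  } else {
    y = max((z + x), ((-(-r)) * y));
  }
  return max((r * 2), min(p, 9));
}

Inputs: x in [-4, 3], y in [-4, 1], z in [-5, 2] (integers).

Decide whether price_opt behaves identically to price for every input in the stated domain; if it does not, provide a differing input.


Not equivalent: x=-2, y=-4, z=-2 separates them (9 vs 4).
price: t becomes 2; next r becomes 2; next ((-z) == max(z, r)) evaluates to true; next x becomes -1; next (!(((-y) % (r - -2)) == (r * x))) evaluates to true; next t becomes 19; next final value 9
price_opt: p becomes 2; next r becomes 2; next ((-z) == max(z, r)) evaluates to true; next x becomes 0; next (!(((-y) % (r - -2)) == (r * x))) evaluates to false; next y becomes -2; next final value 4
verdict: not equivalent; witness: x=-2, y=-4, z=-2


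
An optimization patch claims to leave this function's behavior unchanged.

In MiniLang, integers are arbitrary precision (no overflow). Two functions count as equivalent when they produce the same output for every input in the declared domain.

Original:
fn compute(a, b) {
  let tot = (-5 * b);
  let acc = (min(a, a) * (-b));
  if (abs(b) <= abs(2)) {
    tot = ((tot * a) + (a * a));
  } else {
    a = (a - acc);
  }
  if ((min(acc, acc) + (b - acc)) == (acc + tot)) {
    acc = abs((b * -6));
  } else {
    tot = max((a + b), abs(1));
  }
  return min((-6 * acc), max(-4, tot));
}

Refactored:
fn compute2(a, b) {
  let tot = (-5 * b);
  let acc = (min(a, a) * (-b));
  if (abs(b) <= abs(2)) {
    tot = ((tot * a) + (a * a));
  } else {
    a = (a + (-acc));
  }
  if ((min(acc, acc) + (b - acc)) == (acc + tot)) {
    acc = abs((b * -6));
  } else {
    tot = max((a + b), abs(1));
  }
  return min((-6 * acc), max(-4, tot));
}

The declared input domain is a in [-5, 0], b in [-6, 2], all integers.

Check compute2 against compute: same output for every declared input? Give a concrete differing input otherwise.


Behavior is preserved: although arithmetic usage differs, the outputs never diverge.
As a probe, take a=-3, b=0: compute runs tot=0, then acc=0, then (abs(b) <= abs(2)) is true, then tot=9, then ((min(acc, acc) + (b - acc)) == (acc + tot)) is false, then tot=1, then returns 0; compute2 runs tot=0, then acc=0, then (abs(b) <= abs(2)) is true, then tot=9, then ((min(acc, acc) + (b - acc)) == (acc + tot)) is false, then tot=1, then returns 0; both end at 0.
An exhaustive pass over the 54 declared inputs shows identical outputs.
verdict: equivalent


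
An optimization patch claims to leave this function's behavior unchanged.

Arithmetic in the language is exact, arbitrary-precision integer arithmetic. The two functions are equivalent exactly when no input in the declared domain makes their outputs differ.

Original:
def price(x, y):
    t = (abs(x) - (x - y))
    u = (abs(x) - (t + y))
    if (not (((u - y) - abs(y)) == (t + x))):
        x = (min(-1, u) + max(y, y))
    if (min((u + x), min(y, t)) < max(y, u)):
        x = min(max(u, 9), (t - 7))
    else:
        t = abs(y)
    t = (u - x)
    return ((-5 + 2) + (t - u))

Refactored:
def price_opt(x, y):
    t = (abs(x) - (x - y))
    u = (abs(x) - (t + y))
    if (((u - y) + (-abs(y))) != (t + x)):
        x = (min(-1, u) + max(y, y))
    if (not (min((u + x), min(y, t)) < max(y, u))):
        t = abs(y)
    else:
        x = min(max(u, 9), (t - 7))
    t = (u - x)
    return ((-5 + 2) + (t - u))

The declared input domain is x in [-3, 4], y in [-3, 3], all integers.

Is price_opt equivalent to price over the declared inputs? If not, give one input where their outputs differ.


Although arithmetic usage differs; also comparison usage differs, 56/56 inputs agree.
verdict: equivalent


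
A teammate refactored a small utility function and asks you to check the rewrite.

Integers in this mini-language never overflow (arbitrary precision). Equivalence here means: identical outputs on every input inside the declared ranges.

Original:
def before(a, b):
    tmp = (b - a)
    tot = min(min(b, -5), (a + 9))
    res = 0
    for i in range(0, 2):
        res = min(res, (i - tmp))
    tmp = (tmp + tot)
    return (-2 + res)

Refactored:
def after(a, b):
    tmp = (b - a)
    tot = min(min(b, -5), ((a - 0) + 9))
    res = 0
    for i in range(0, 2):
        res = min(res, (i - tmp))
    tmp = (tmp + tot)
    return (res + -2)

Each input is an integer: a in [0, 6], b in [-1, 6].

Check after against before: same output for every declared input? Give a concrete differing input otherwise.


Changes here: arithmetic usage differs, plus constant usage differs; the full 56-point sweep finds no disagreement.
verdict: equivalent


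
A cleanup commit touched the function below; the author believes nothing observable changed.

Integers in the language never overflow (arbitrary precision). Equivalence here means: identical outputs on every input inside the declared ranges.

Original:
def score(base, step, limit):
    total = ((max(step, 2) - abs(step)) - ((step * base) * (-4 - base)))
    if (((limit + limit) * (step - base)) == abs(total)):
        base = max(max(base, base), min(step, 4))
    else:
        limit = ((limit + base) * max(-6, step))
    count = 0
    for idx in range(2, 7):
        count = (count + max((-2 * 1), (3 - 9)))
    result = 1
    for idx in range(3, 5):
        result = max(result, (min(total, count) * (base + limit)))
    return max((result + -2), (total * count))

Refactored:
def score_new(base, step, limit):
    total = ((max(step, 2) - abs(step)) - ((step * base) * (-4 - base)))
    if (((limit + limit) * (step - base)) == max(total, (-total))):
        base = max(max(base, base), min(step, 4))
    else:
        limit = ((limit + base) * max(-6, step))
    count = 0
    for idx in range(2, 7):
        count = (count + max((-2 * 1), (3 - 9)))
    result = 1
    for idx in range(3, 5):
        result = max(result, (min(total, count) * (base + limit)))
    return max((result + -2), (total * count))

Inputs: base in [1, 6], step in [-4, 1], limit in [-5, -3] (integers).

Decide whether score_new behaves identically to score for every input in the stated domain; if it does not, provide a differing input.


Comparing the listings, the differences include: min/max/abs usage differs.
Tracing base=1, step=1, limit=-3: score: total becomes 6; next (((limit + limit) * (step - base)) == abs(total)) evaluates to false; next limit becomes -2; next count becomes 0; next at idx=2:; next count becomes -2; next at idx=3:; next count becomes -4; next at idx=4:; next count becomes -6; next at idx=5:; next count becomes -8; next at idx=6:; next count becomes -10; next result becomes 1; next at idx=3:; next result becomes 10; next at idx=4:; next result becomes 10; next final value 8 | score_new: total becomes 6; next (((limit + limit) * (step - base)) == max(total, (-total))) evaluates to false; next limit becomes -2; next count becomes 0; next at idx=2:; next count becomes -2; next at idx=3:; next count becomes -4; next at idx=4:; next count becomes -6; next at idx=5:; next count becomes -8; next at idx=6:; next count becomes -10; next result becomes 1; next at idx=3:; next result becomes 10; next at idx=4:; next result becomes 10; next final value 8 — matching result 8.
Every one of the 108 inputs gives matching results.
verdict: equivalent


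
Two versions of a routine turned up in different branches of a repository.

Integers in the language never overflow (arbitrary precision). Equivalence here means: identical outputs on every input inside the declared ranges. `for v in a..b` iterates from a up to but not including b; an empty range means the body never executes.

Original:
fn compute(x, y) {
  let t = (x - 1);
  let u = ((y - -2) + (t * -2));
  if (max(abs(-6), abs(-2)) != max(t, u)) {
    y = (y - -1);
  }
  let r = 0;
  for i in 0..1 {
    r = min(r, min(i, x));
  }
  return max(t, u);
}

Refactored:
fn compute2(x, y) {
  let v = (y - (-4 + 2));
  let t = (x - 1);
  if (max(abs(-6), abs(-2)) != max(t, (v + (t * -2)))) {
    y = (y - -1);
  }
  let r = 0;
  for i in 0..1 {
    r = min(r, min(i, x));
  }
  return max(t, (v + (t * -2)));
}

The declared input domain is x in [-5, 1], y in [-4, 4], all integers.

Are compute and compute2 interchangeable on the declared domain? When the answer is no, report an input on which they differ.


Side by side, the visible changes include: local variable names differ; arithmetic usage differs; constant usage differs.
Spot check at x=-4, y=-4 — compute: t := -5 | u := 8 | (max(abs(-6), abs(-2)) != max(t, u)): true | y := -3 | r := 0 | iter i=0: | r := -4 | result 8. compute2: v := -2 | t := -5 | (max(abs(-6), abs(-2)) != max(t, (v + (t * -2)))): true | y := -3 | r := 0 | iter i=0: | r := -4 | result 8. Both give 8.
Checked all 63 inputs in the declared domain: the outputs agree on every one.
verdict: equivalent


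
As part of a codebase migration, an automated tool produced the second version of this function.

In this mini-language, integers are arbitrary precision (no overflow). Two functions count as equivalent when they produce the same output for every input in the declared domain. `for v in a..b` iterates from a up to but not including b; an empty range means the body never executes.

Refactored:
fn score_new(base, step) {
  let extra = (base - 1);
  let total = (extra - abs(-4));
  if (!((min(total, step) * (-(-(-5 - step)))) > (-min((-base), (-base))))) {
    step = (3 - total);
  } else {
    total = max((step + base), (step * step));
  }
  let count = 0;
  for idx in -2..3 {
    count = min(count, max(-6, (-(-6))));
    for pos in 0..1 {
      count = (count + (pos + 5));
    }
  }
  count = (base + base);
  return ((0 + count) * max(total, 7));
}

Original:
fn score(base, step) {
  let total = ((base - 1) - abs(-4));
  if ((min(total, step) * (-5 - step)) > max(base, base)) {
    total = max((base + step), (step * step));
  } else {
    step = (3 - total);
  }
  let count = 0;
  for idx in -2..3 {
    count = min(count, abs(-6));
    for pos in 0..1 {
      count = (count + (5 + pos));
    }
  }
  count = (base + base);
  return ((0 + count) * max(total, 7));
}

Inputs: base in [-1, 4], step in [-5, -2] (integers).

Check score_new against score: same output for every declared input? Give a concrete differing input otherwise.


Changes here: statement counts differ; min/max/abs usage differs; local variable names differ; boolean connective usage differs; constant usage differs; the full 24-point sweep finds no disagreement.
verdict: equivalent


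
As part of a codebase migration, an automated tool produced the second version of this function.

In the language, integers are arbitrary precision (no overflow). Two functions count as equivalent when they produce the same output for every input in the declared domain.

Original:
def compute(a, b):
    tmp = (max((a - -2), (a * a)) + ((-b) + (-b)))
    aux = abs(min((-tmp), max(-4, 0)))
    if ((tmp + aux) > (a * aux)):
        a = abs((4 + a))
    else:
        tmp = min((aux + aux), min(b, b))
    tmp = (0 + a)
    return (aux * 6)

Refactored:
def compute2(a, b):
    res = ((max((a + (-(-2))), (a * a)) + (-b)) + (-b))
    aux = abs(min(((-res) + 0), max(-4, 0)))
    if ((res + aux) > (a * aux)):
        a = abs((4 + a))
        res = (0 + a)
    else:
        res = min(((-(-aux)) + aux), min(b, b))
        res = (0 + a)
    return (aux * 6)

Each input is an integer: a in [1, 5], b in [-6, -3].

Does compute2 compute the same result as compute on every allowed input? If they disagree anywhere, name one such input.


The two versions differ — the changes include statement counts differ; also local variable names differ; also constant usage differs; also arithmetic usage differs.
Tracing a=1, b=-4: compute: tmp=11, then aux=11, then ((tmp + aux) > (a * aux)) is true, then a=5, then tmp=5, then returns 66 | compute2: res=11, then aux=11, then ((res + aux) > (a * aux)) is true, then a=5, then res=5, then returns 66 — matching result 66.
Every one of the 20 inputs gives matching results.
verdict: equivalent


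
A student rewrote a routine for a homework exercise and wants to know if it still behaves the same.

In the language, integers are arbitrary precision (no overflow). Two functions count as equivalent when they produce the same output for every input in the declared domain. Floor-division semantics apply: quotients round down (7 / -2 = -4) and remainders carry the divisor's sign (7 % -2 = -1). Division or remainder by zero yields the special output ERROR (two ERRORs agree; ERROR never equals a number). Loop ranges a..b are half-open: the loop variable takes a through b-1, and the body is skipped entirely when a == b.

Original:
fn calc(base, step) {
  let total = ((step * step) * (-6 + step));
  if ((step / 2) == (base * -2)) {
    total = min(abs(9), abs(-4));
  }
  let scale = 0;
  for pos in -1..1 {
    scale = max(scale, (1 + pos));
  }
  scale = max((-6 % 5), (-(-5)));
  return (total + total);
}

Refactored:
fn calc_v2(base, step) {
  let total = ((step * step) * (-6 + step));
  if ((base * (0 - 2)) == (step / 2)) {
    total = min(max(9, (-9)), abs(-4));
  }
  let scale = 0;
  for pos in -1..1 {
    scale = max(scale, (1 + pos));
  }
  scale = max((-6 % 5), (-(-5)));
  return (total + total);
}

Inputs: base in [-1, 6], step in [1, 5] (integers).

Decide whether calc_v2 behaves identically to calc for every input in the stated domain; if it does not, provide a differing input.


Although constant usage differs; also arithmetic usage differs; also min/max/abs usage differs, 40/40 inputs agree.
verdict: equivalent


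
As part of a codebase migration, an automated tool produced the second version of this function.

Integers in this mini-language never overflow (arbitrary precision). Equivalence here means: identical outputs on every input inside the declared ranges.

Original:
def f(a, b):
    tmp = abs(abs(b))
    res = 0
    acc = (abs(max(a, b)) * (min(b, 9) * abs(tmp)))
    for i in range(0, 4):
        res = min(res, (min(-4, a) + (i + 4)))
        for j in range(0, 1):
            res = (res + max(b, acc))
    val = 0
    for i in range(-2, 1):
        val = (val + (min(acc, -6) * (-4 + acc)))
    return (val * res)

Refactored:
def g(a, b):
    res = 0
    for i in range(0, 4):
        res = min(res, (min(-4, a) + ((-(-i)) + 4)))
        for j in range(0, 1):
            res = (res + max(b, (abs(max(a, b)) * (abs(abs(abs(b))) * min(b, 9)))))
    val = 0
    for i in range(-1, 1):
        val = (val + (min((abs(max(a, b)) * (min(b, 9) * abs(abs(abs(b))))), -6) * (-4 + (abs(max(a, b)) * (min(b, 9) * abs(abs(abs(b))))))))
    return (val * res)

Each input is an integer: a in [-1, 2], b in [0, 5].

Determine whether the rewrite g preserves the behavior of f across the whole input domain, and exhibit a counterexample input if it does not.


Evaluate both at a=-1, b=1.
f: tmp = 1; res = 0; acc = 1; [i=0]; res = 0; [j=0]; res = 1; [i=1]; res = 1; [j=0]; res = 2; [i=2]; res = 2; [j=0]; res = 3; [i=3]; res = 3; [j=0]; res = 4; val = 0; [i=-2]; val = 18; [i=-1]; val = 36; [i=0]; val = 54; return 216
g: res = 0; [i=0]; res = 0; [j=0]; res = 1; [i=1]; res = 1; [j=0]; res = 2; [i=2]; res = 2; [j=0]; res = 3; [i=3]; res = 3; [j=0]; res = 4; val = 0; [i=-1]; val = 18; [i=0]; val = 36; return 144
216 against 144: the behavior changed.
verdict: not equivalent; witness: a=-1, b=1


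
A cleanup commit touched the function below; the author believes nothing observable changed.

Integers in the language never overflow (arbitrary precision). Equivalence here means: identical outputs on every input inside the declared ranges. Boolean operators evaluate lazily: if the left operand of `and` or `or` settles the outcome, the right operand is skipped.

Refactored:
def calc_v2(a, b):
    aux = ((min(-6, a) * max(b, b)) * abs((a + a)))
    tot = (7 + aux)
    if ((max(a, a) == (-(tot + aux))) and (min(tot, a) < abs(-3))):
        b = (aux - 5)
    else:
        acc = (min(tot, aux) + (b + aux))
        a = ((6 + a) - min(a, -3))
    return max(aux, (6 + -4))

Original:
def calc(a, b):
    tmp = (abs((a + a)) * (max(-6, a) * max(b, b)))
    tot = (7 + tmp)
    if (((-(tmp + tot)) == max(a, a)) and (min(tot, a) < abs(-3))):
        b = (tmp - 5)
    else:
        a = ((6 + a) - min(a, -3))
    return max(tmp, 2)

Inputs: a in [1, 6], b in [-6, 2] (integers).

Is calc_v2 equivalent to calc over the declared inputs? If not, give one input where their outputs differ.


Take a=1, b=-6.
calc: tmp=-12, then tot=-5, then (((-(tmp + tot)) == max(a, a)) and (min(tot, a) < abs(-3))) is false, then a=10, then returns 2
calc_v2: aux=72, then tot=79, then ((max(a, a) == (-(tot + aux))) and (min(tot, a) < abs(-3))) is false, then acc=138, then a=10, then returns 72
2 vs 72 — the two versions disagree here.
verdict: not equivalent; witness: a=1, b=-6


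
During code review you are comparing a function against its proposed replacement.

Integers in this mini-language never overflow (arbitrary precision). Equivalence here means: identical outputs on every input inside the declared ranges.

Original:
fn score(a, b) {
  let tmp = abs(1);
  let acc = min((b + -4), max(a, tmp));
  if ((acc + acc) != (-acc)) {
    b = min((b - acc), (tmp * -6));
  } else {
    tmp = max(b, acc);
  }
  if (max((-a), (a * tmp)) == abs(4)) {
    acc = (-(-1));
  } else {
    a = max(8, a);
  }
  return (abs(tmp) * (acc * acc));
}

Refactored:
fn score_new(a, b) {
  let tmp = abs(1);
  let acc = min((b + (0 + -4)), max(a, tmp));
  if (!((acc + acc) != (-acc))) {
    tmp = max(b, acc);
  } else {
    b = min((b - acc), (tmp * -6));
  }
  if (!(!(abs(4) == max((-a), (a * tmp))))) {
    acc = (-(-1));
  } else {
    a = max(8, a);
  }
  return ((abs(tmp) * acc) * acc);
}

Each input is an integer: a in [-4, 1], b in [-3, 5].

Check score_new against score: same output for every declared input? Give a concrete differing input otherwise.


The two are interchangeable: boolean connective usage differs, constant usage differs, arithmetic usage differs, and every declared input agrees.
Spot check at a=1, b=-3 — score: tmp=1, then acc=-7, then ((acc + acc) != (-acc)) is true, then b=-6, then (max((-a), (a * tmp)) == abs(4)) is false, then a=8, then returns 49. score_new: tmp=1, then acc=-7, then (!((acc + acc) != (-acc))) is false, then b=-6, then (!(!(abs(4) == max((-a), (a * tmp))))) is false, then a=8, then returns 49. Both give 49.
Every one of the 54 inputs gives matching results.
verdict: equivalent


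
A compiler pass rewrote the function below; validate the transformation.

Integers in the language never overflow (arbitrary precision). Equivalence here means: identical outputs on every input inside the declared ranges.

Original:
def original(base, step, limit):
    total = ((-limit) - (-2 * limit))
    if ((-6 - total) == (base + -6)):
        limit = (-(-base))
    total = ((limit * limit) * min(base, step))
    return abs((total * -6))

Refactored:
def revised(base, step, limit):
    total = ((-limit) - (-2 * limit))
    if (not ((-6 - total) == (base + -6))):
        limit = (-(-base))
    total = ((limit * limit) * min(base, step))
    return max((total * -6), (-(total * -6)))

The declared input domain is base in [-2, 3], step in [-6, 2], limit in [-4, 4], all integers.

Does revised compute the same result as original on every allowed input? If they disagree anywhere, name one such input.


Input base=-2, step=-6, limit=-4: 576 from original versus 144 from revised.
verdict: not equivalent; witness: base=-2, step=-6, limit=-4


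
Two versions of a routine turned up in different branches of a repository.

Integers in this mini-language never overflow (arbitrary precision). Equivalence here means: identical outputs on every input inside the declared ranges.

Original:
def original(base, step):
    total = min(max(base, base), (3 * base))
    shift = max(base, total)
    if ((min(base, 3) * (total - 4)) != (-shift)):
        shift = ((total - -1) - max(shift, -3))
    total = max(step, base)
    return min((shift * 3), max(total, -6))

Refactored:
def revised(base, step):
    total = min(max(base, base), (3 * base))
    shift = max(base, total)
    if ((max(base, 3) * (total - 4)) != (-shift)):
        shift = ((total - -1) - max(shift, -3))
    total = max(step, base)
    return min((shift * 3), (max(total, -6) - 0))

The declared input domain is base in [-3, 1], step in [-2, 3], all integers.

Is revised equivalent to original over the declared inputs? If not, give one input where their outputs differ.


Not equivalent: base=0, step=1 separates them (0 vs 1).
original: total becomes 0; next shift becomes 0; next ((min(base, 3) * (total - 4)) != (-shift)) evaluates to false; next total becomes 1; next final value 0
revised: total becomes 0; next shift becomes 0; next ((max(base, 3) * (total - 4)) != (-shift)) evaluates to true; next shift becomes 1; next total becomes 1; next final value 1
verdict: not equivalent; witness: base=0, step=1


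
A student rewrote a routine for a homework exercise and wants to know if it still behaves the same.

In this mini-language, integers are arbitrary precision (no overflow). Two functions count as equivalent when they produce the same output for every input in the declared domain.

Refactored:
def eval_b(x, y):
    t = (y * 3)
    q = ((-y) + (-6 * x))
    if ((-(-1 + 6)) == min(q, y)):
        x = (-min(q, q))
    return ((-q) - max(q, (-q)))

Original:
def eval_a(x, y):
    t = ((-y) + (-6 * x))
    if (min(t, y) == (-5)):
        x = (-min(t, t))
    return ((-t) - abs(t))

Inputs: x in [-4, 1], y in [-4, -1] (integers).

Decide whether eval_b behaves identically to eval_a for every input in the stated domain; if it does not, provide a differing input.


Differences: min/max/abs usage differs; arithmetic usage differs; local variable names differ; constant usage differs; statement counts differ — yet all 24 inputs agree.
verdict: equivalent


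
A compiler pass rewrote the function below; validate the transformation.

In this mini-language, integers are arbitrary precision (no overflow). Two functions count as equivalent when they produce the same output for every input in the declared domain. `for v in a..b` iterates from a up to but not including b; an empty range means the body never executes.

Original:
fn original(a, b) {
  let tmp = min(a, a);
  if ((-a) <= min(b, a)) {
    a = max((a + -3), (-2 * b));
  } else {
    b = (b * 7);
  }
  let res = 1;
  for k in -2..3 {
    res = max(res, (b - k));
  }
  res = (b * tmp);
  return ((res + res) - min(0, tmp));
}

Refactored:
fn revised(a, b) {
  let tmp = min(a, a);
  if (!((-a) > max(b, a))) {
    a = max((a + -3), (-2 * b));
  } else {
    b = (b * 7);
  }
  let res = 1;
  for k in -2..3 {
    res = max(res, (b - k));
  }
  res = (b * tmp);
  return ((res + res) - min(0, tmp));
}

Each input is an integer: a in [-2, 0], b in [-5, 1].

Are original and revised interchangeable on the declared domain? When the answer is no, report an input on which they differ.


The rewrite breaks on a=-1, b=1, where the results are -13 and -1.
original: tmp := -1 | ((-a) <= min(b, a)): false | b := 7 | res := 1 | iter k=-2: | res := 9 | iter k=-1: | res := 9 | iter k=0: | res := 9 | iter k=1: | res := 9 | iter k=2: | res := 9 | res := -7 | result -13
revised: tmp := -1 | (!((-a) > max(b, a))): true | a := -2 | res := 1 | iter k=-2: | res := 3 | iter k=-1: | res := 3 | iter k=0: | res := 3 | iter k=1: | res := 3 | iter k=2: | res := 3 | res := -1 | result -1
verdict: not equivalent; witness: a=-1, b=1


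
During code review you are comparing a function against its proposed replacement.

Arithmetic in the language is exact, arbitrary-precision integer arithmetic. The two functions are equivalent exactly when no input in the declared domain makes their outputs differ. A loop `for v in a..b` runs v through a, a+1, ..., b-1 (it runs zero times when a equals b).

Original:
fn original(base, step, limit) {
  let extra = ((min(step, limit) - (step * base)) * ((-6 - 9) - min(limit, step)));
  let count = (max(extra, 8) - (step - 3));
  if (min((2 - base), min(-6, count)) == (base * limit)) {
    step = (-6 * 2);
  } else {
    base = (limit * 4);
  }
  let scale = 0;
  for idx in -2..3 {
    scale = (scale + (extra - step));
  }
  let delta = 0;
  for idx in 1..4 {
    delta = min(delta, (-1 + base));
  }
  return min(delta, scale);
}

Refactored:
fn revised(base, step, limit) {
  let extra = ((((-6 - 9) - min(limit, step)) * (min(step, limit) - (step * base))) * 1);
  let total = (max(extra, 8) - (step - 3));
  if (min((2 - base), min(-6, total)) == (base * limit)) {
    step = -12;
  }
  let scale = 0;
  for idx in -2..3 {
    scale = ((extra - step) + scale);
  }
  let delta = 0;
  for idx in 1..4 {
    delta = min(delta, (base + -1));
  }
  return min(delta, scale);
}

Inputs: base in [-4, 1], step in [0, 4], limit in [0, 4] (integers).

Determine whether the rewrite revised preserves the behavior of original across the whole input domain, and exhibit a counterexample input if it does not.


At base=-4, step=0, limit=0: original gives -1, revised gives -5.
verdict: not equivalent; witness: base=-4, step=0, limit=0


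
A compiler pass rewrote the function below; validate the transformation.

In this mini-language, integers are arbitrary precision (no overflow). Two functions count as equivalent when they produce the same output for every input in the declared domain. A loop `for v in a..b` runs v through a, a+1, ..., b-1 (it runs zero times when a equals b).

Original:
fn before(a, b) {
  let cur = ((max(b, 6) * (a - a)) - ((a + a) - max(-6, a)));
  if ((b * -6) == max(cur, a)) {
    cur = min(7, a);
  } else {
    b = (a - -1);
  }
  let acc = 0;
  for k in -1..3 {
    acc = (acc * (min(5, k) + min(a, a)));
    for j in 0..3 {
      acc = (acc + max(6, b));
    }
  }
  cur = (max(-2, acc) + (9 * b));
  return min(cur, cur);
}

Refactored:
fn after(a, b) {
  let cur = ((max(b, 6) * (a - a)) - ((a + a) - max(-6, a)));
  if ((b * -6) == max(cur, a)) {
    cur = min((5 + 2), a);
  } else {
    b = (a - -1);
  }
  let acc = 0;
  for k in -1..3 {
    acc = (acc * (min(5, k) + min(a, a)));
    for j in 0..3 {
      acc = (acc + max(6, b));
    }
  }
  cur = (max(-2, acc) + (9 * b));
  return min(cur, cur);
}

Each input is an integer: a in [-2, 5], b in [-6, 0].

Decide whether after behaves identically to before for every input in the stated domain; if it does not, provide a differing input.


Changes here: arithmetic usage differs, plus constant usage differs; the full 56-point sweep finds no disagreement.
verdict: equivalent


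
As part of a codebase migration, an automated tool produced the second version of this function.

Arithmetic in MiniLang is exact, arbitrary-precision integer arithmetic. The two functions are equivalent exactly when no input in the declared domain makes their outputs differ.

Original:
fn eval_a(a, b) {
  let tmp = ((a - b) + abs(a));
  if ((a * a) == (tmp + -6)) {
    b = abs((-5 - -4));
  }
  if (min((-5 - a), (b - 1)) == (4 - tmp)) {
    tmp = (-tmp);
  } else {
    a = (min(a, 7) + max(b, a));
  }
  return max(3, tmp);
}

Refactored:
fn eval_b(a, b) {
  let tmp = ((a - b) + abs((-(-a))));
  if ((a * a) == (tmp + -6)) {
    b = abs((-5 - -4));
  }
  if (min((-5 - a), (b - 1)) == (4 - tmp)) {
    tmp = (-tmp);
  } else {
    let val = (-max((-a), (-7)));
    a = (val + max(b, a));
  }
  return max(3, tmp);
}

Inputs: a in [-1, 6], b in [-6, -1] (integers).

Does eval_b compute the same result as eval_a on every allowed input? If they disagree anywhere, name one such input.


Comparing the listings, the differences include: min/max/abs usage differs; and local variable names differ; and statement counts differ.
Spot check at a=0, b=-3 — eval_a: tmp=3, then ((a * a) == (tmp + -6)) is false, then (min((-5 - a), (b - 1)) == (4 - tmp)) is false, then a=0, then returns 3. eval_b: tmp=3, then ((a * a) == (tmp + -6)) is false, then (min((-5 - a), (b - 1)) == (4 - tmp)) is false, then val=0, then a=0, then returns 3. Both give 3.
Checked all 48 inputs in the declared domain: the outputs agree on every one.
verdict: equivalent


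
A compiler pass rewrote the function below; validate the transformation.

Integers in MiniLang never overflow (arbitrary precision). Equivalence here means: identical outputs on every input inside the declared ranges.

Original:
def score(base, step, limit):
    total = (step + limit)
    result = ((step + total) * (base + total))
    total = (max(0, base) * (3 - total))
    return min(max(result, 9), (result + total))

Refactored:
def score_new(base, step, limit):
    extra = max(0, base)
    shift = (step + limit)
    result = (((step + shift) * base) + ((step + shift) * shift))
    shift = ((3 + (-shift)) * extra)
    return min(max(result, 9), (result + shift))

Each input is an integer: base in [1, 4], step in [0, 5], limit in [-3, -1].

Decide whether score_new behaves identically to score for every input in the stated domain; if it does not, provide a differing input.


Reading the diff, among the changes: local variable names differ; arithmetic usage differs; statement counts differ.
Spot check at base=3, step=0, limit=-3 — score: total becomes -3; next result becomes 0; next total becomes 18; next final value 9. score_new: extra becomes 3; next shift becomes -3; next result becomes 0; next shift becomes 18; next final value 9. Both give 9.
Checked all 72 inputs in the declared domain: the outputs agree on every one.
verdict: equivalent
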